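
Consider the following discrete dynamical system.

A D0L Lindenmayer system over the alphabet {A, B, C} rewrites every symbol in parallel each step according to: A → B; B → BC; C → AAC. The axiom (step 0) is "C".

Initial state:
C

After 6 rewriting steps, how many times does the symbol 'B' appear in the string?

26

t=0: C
t=1: AAC
t=2: BBAAC
t=3: BCBCBBAAC
t=4: BCAACBCAACBCBCBBAAC
t=5: BCAACBBAACBCAACBBAACBCAACBCAACBCBCBBAAC
t=6: BCAACBBAACBCBCBBAACBCAACBBAACBCBCBBAACBCAACBBAACBCAACBBAACBCAACBCAACBCBCBBAAC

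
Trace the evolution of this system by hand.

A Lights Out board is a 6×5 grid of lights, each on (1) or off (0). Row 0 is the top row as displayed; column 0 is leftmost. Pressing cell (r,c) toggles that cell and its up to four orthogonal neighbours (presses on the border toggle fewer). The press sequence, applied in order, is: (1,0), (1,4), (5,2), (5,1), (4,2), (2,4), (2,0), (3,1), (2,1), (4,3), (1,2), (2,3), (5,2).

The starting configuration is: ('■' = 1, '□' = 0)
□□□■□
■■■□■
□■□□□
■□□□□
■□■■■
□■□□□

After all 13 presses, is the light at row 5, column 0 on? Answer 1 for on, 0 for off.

1

step 0: □□□■□
■■■□■
□■□□□
■□□□□
■□■■■
□■□□□
step 1: ■□□■□
□□■□■
■■□□□
■□□□□
■□■■■
□■□□□
step 2: ■□□■■
□□■■□
■■□□■
■□□□□
■□■■■
□■□□□
step 3: ■□□■■
□□■■□
■■□□■
■□□□□
■□□■■
□□■■□
step 4: ■□□■■
□□■■□
■■□□■
■□□□□
■■□■■
■■□■□
step 5: ■□□■■
□□■■□
■■□□■
■□■□□
■□■□■
■■■■□
step 6: ■□□■■
□□■■■
■■□■□
■□■□■
■□■□■
■■■■□
step 7: ■□□■■
■□■■■
□□□■□
□□■□■
■□■□■
■■■■□
step 8: ■□□■■
■□■■■
□■□■□
■■□□■
■■■□■
■■■■□
step 9: ■□□■■
■■■■■
■□■■□
■□□□■
■■■□■
■■■■□
step 10: ■□□■■
■■■■■
■□■■□
■□□■■
■■□■□
■■■□□
step 11: ■□■■■
■□□□■
■□□■□
■□□■■
■■□■□
■■■□□
step 12: ■□■■■
■□□■■
■□■□■
■□□□■
■■□■□
■■■□□
step 13: ■□■■■
■□□■■
■□■□■
■□□□■
■■■■□
■□□■□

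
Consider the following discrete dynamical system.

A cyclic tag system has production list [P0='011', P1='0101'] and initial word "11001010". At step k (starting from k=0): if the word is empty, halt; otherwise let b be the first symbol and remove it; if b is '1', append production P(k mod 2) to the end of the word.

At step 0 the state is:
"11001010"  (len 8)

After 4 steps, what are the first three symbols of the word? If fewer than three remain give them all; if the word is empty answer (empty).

101

0) "11001010"  (len 8)
1) "1001010011"  (len 10)
2) "0010100110101"  (len 13)
3) "010100110101"  (len 12)
4) "10100110101"  (len 11)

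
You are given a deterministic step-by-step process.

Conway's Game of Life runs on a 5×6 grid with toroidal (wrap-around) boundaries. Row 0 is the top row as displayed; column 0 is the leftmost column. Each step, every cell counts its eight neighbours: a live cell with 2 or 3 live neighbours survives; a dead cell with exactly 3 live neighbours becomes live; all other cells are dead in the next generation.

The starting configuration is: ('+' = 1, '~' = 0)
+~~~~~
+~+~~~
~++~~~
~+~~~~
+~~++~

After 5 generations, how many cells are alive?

15

gen 0: +~~~~~
+~+~~~
~++~~~
~+~~~~
+~~++~
gen 1: +~~+~~
+~+~~~
+~+~~~
++~+~~
++~~~+
gen 2: ~~+~~~
+~++~+
+~++~+
~~~~~~
~~~~++
gen 3: +++~~~
+~~~~+
+~++~+
+~~+~~
~~~~~~
gen 4: ++~~~+
~~~++~
~~++~~
++++++
+~+~~~
gen 5: ++++++
++~+++
+~~~~~
+~~~++
~~~~~~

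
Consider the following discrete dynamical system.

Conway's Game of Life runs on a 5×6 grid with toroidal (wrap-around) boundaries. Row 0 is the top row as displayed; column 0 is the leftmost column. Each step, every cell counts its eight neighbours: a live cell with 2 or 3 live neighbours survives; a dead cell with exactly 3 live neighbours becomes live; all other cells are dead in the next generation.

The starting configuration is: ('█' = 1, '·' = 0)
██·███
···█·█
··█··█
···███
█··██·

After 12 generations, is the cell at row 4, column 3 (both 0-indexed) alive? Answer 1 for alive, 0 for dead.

1

0) ██·███
···█·█
··█··█
···███
█··██·
1) ·█····
·█·█··
█·█··█
█·█···
·█····
2) ██····
·█····
█·██·█
█·█··█
███···
3) ······
·····█
··████
····█·
··█···
4) ······
···█·█
···█·█
··█·██
······
5) ······
······
█·██·█
···███
······
6) ······
······
█·██·█
█·██·█
····█·
7) ······
······
█·██·█
█·█···
···███
8) ····█·
······
█·██·█
█·█···
···███
9) ···███
···███
█·██·█
█·█···
···███
10) █·█···
······
█·█···
█·█···
█·█···
11) ······
······
······
█·██·█
█·██·█
12) ······
······
······
█·██·█
█·██·█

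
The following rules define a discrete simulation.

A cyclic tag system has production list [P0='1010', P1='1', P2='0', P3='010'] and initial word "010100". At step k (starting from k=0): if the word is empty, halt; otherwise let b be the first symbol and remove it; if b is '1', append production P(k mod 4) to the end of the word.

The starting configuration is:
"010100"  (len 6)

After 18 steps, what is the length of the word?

5

t=0: "010100"  (len 6)
t=1: "10100"  (len 5)
t=2: "01001"  (len 5)
t=3: "1001"  (len 4)
t=4: "001010"  (len 6)
t=5: "01010"  (len 5)
t=6: "1010"  (len 4)
t=7: "0100"  (len 4)
t=8: "100"  (len 3)
t=9: "001010"  (len 6)
t=10: "01010"  (len 5)
t=11: "1010"  (len 4)
t=12: "010010"  (len 6)
t=13: "10010"  (len 5)
t=14: "00101"  (len 5)
t=15: "0101"  (len 4)
t=16: "101"  (len 3)
t=17: "011010"  (len 6)
t=18: "11010"  (len 5)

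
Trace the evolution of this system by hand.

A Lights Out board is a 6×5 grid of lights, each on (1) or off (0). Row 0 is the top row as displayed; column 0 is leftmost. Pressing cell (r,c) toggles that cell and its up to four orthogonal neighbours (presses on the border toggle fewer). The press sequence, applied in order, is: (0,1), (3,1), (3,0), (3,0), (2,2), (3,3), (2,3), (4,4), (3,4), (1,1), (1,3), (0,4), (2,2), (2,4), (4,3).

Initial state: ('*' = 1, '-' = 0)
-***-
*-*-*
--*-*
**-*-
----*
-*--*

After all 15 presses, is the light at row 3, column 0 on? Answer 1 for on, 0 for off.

k=0  -***-
*-*-*
--*-*
**-*-
----*
-*--*
k=1  *--*-
***-*
--*-*
**-*-
----*
-*--*
k=2  *--*-
***-*
-**-*
--**-
-*--*
-*--*
k=3  *--*-
***-*
***-*
****-
**--*
-*--*
k=4  *--*-
***-*
-**-*
--**-
-*--*
-*--*
k=5  *--*-
**--*
---**
---*-
-*--*
-*--*
k=6  *--*-
**--*
----*
--*-*
-*-**
-*--*
k=7  *--*-
**-**
--**-
--***
-*-**
-*--*
k=8  *--*-
**-**
--**-
--**-
-*---
-*---
k=9  *--*-
**-**
--***
--*-*
-*--*
-*---
k=10  **-*-
--***
-****
--*-*
-*--*
-*---
k=11  **---
-----
-**-*
--*-*
-*--*
-*---
k=12  **-**
----*
-**-*
--*-*
-*--*
-*---
k=13  **-**
--*-*
---**
----*
-*--*
-*---
k=14  **-**
--*--
-----
-----
-*--*
-*---
k=15  **-**
--*--
-----
---*-
-***-
-*-*-

0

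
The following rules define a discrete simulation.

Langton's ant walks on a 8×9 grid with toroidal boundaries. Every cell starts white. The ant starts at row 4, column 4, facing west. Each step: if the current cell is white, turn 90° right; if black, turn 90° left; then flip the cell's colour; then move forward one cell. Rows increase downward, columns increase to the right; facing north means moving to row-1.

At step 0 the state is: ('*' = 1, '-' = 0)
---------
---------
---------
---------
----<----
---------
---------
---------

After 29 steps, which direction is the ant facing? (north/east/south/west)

gen 0: ---------
---------
---------
---------
----<----
---------
---------
---------
gen 1: ---------
---------
---------
----^----
----*----
---------
---------
---------
gen 2: ---------
---------
---------
----*>---
----*----
---------
---------
---------
gen 3: ---------
---------
---------
----**---
----*v---
---------
---------
---------
gen 4: ---------
---------
---------
----**---
----<*---
---------
---------
---------
gen 5: ---------
---------
---------
----**---
-----*---
----v----
---------
---------
gen 6: ---------
---------
---------
----**---
-----*---
---<*----
---------
---------
gen 7: ---------
---------
---------
----**---
---^-*---
---**----
---------
---------
gen 8: ---------
---------
---------
----**---
---*>*---
---**----
---------
---------
gen 9: ---------
---------
---------
----**---
---***---
---*v----
---------
---------
gen 10: ---------
---------
---------
----**---
---***---
---*->---
---------
---------
gen 11: ---------
---------
---------
----**---
---***---
---*-*---
-----v---
---------
gen 12: ---------
---------
---------
----**---
---***---
---*-*---
----<*---
---------
gen 13: ---------
---------
---------
----**---
---***---
---*^*---
----**---
---------
gen 14: ---------
---------
---------
----**---
---***---
---**>---
----**---
---------
gen 15: ---------
---------
---------
----**---
---**^---
---**----
----**---
---------
gen 16: ---------
---------
---------
----**---
---*<----
---**----
----**---
---------
gen 17: ---------
---------
---------
----**---
---*-----
---*v----
----**---
---------
gen 18: ---------
---------
---------
----**---
---*-----
---*->---
----**---
---------
gen 19: ---------
---------
---------
----**---
---*-----
---*-*---
----*v---
---------
gen 20: ---------
---------
---------
----**---
---*-----
---*-*---
----*->--
---------
gen 21: ---------
---------
---------
----**---
---*-----
---*-*---
----*-*--
------v--
gen 22: ---------
---------
---------
----**---
---*-----
---*-*---
----*-*--
-----<*--
gen 23: ---------
---------
---------
----**---
---*-----
---*-*---
----*^*--
-----**--
gen 24: ---------
---------
---------
----**---
---*-----
---*-*---
----**>--
-----**--
gen 25: ---------
---------
---------
----**---
---*-----
---*-*^--
----**---
-----**--
gen 26: ---------
---------
---------
----**---
---*-----
---*-**>-
----**---
-----**--
gen 27: ---------
---------
---------
----**---
---*-----
---*-***-
----**-v-
-----**--
gen 28: ---------
---------
---------
----**---
---*-----
---*-***-
----**<*-
-----**--
gen 29: ---------
---------
---------
----**---
---*-----
---*-*^*-
----****-
-----**--

north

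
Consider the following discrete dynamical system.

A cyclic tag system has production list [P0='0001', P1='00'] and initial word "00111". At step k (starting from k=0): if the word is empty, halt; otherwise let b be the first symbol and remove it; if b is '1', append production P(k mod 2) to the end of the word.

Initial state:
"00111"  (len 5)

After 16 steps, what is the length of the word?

7

step 0: "00111"  (len 5)
step 1: "0111"  (len 4)
step 2: "111"  (len 3)
step 3: "110001"  (len 6)
step 4: "1000100"  (len 7)
step 5: "0001000001"  (len 10)
step 6: "001000001"  (len 9)
step 7: "01000001"  (len 8)
step 8: "1000001"  (len 7)
step 9: "0000010001"  (len 10)
step 10: "000010001"  (len 9)
step 11: "00010001"  (len 8)
step 12: "0010001"  (len 7)
step 13: "010001"  (len 6)
step 14: "10001"  (len 5)
step 15: "00010001"  (len 8)
step 16: "0010001"  (len 7)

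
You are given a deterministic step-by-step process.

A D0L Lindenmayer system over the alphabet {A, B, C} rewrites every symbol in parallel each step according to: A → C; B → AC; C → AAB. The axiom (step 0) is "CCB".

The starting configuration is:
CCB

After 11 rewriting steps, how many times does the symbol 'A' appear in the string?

t=0: CCB
t=1: AABAABAC
t=2: CCACCCACCAAB
t=3: AABAABCAABAABAABCAABAABCCAC
t=4: CCACCCACAABCCACCCACCCACAABCCACCCACAABAABCAAB
t=5: AABAABCAABAABAABCAABCCACAABAABCAABAABAABCAABAABAABCAABCCACAABAABCAABAABAABCAABCCACCCACAABCCAC
t=6: CCACCCACAABCCACCCACCCACAABCCACAABAABCAABCCACCCACAABCCACCCA…ACAABCCACCCACCCACAABCCACAABAABCAABAABAABCAABCCACAABAABCAAB  (len 159)
t=7: AABAABCAABAABAABCAABCCACAABAABCAABAABAABCAABAABAABCAABCCAC…AABCCACCCACAABCCACCCACCCACAABCCACAABAABCAABCCACCCACAABCCAC  (len 323)
t=8: CCACCCACAABCCACCCACCCACAABCCACAABAABCAABCCACCCACAABCCACCCA…ABAABCAABCCACCCACAABCCACAABAABCAABAABAABCAABCCACAABAABCAAB  (len 570)
t=9: AABAABCAABAABAABCAABCCACAABAABCAABAABAABCAABAABAABCAABCCAC…AABCCACCCACAABCCACCCACCCACAABCCACAABAABCAABCCACCCACAABCCAC  (len 1128)
t=10: CCACCCACAABCCACCCACCCACAABCCACAABAABCAABCCACCCACAABCCACCCA…ABAABCAABCCACCCACAABCCACAABAABCAABAABAABCAABCCACAABAABCAAB  (len 2033)
t=11: AABAABCAABAABAABCAABCCACAABAABCAABAABAABCAABAABAABCAABCCAC…AABCCACCCACAABCCACCCACCCACAABCCACAABAABCAABCCACCCACAABCCAC  (len 3954)

1921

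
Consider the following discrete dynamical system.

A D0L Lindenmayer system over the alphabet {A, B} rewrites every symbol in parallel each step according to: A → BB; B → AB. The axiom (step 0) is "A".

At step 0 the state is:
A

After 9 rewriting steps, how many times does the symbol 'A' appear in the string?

0) A
1) BB
2) ABAB
3) BBABBBAB
4) ABABBBABABABBBAB
5) BBABBBABABABBBABBBABBBABABABBBAB
6) ABABBBABABABBBABBBABBBABABABBBABABABBBABABABBBABBBABBBABABABBBAB
7) BBABBBABABABBBABBBABBBABABABBBABABABBBABABABBBABBBABBBABAB…ABABABBBABBBABBBABABABBBABABABBBABABABBBABBBABBBABABABBBAB  (len 128)
8) ABABBBABABABBBABBBABBBABABABBBABABABBBABABABBBABBBABBBABAB…ABABABBBABBBABBBABABABBBABABABBBABABABBBABBBABBBABABABBBAB  (len 256)
9) BBABBBABABABBBABBBABBBABABABBBABABABBBABABABBBABBBABBBABAB…ABABABBBABBBABBBABABABBBABABABBBABABABBBABBBABBBABABABBBAB  (len 512)

170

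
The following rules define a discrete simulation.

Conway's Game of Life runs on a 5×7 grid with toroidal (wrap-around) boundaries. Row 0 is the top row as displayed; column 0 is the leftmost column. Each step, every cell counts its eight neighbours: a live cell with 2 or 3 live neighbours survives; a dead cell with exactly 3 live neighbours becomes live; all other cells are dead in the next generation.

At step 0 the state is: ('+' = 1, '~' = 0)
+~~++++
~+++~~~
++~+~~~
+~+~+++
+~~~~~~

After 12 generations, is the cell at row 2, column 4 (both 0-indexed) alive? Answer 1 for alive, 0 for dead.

1

t=0: +~~++++
~+++~~~
++~+~~~
+~+~+++
+~~~~~~
t=1: +~~++++
~~~~~+~
~~~~~+~
~~++++~
~~~~~~~
t=2: ~~~~+++
~~~~~~~
~~~+~++
~~~+++~
~~+~~~~
t=3: ~~~~~+~
~~~~~~~
~~~+~++
~~++~++
~~~~~~+
t=4: ~~~~~~~
~~~~+++
~~++~++
+~++~~~
~~~~+~+
t=5: ~~~~+~+
~~~++~+
+++~~~~
+++~~~~
~~~+~~~
t=6: ~~~~+~~
~++++~+
~~~~~~+
+~~+~~~
++++~~~
t=7: ~~~~++~
+~+++~~
~+~~+++
+~~+~~+
+++++~~
t=8: +~~~~++
+++~~~~
~+~~~~~
~~~~~~~
+++~~~~
t=9: ~~~~~~~
~~+~~~~
+++~~~~
+~+~~~~
++~~~~~
t=10: ~+~~~~~
~~+~~~~
+~++~~~
~~+~~~+
++~~~~~
t=11: +++~~~~
~~++~~~
~~++~~~
~~++~~+
+++~~~~
t=12: +~~~~~~
~~~~~~~
~+~~+~~
+~~~~~~
~~~~~~+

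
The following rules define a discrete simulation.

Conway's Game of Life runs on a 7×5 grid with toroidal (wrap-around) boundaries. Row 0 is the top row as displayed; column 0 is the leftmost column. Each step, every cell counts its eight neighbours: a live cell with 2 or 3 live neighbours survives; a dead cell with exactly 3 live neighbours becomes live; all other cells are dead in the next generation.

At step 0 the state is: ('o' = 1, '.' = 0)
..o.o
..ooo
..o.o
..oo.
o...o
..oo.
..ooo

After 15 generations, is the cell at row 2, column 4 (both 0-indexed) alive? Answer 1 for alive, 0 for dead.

[0] ..o.o
..ooo
..o.o
..oo.
o...o
..oo.
..ooo
[1] oo...
ooo.o
.o..o
ooo..
.o..o
ooo..
.o..o
[2] ...o.
..ooo
....o
..ooo
...oo
..ooo
....o
[3] ..o..
..o.o
o....
o.o..
o....
o.o..
..o.o
[4] .oo..
.o.o.
o..oo
o...o
o...o
o..oo
..o..
[5] .o.o.
.o.o.
.ooo.
.o...
.o...
oo.o.
o.o.o
[6] .o.o.
oo.oo
oo.o.
oo...
.o...
...o.
.....
[7] .o.o.
...o.
...o.
....o
ooo..
.....
..o..
[8] ...o.
...oo
...oo
ooooo
oo...
..o..
..o..
[9] ..ooo
..o..
.o...
.....
.....
..o..
..oo.
[10] .o..o
.oo..
.....
.....
.....
..oo.
.o..o
[11] .o.o.
ooo..
.....
.....
.....
..oo.
.o..o
[12] ...oo
ooo..
.o...
.....
.....
..oo.
oo..o
[13] ...o.
ooooo
ooo..
.....
.....
ooooo
oo...
[14] ...o.
.....
.....
.o...
ooooo
..ooo
.....
[15] .....
.....
.....
.o.oo
.....
.....
..o.o

0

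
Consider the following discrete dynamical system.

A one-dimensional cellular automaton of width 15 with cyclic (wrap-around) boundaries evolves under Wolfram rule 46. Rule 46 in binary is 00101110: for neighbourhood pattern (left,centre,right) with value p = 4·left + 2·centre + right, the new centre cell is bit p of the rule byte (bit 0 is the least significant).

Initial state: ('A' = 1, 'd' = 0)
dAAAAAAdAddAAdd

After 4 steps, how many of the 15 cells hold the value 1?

6

[0] dAAAAAAdAddAAdd
[1] AAdddddAAdAAddd
[2] AdddddAAdAAdddA
[3] dddddAAdAAdddAA
[4] ddddAAdAAdddAAd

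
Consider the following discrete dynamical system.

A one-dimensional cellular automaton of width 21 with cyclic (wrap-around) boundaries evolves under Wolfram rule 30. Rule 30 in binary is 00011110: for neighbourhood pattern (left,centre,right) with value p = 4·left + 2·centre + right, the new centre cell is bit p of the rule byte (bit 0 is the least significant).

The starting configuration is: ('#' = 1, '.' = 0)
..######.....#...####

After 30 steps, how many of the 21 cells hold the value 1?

0) ..######.....#...####
1) ###.....#...###.##...
2) #..#...###.##...#.#.#
3) .####.##...#.#.##.#.#
4) .#....#.#.##.#.#..#.#
5) .##..##.#.#..#.####.#
6) .#.###..#.####.#....#
7) .#.#..###.#....##..##
8) .#.####...##..##.###.
9) ##.#...#.##.###..#..#
10) ...##.##.#..#..######
11) #.##..#..#######.....
12) #.#.######......#...#
13) ..#.#.....#....###.##
14) ###.##...###..##...#.
15) #...#.#.##..###.#.##.
16) ##.##.#.#.###...#.#..
17) #..#..#.#.#..#.##.###
18) .######.#.####.#..#..
19) ##......#.#....#####.
20) #.#....##.##..##.....
21) #.##..##..#.###.#...#
22) ..#.###.###.#...##.##
23) ###.#...#...##.##..#.
24) #...##.###.##..#.###.
25) ##.##..#...#.###.#...
26) #..#.####.##.#...##.#
27) .###.#....#..##.##..#
28) .#...##..#####..#.###
29) .##.##.###....###.#..
30) ##..#..#..#..##...##.

9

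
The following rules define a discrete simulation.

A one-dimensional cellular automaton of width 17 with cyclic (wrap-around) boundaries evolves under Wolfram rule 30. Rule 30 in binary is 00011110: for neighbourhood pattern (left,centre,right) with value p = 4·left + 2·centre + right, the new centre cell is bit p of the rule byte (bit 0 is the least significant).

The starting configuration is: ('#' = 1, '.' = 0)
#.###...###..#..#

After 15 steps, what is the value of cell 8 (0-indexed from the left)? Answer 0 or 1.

[0] #.###...###..#..#
[1] ..#..#.##..######
[2] ######.#.###.....
[3] #......#.#..#...#
[4] .#....##.#####.##
[5] .##..##..#.....#.
[6] ##.###.####...###
[7] ...#...#...#.##..
[8] ..###.###.##.#.#.
[9] .##...#...#..#.##
[10] .#.#.###.#####.#.
[11] ##.#.#...#.....##
[12] ...#.##.###...##.
[13] ..##.#..#..#.##.#
[14] ###..#######.#..#
[15] ...###.......####

0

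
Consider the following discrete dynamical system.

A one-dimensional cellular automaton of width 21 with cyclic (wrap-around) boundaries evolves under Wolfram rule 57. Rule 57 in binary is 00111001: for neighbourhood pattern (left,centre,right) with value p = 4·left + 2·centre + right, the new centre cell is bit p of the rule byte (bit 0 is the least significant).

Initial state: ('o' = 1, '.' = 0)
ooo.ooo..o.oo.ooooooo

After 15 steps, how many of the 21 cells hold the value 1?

11

k=0  ooo.ooo..o.oo.ooooooo
k=1  ...oo..o..oo.oo......
k=2  oo.o.o..o.o.oo.oooooo
k=3  ..o.o.o..o.oo.oo.....
k=4  o..o.o.o..oo.oo.ooooo
k=5  .o..o.o.o.o.oo.oo....
k=6  ..o..o.o.o.oo.oo.oooo
k=7  o..o..o.o.oo.oo.oo...
k=8  .o..o..o.oo.oo.oo.oo.
k=9  ..o..o..oo.oo.oo.oo.o
k=10  o..o..o.o.oo.oo.oo.o.
k=11  .o..o..o.oo.oo.oo.o.o
k=12  o.o..o..oo.oo.oo.o.o.
k=13  .o.o..o.o.oo.oo.o.o.o
k=14  o.o.o..o.oo.oo.o.o.o.
k=15  .o.o.o..oo.oo.o.o.o.o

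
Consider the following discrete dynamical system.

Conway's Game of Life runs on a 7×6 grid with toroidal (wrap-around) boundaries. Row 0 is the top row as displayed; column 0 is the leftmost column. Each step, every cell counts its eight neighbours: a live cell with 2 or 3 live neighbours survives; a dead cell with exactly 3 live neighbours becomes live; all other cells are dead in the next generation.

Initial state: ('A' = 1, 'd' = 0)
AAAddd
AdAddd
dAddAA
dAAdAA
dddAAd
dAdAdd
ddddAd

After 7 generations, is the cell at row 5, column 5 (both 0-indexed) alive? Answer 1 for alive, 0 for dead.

0

0) AAAddd
AdAddd
dAddAA
dAAdAA
dddAAd
dAdAdd
ddddAd
1) AdAAdA
ddAAdd
ddddAd
dAAddd
AAdddA
ddAAdd
AddAdd
2) AddddA
dAAddA
dAdddd
dAAddA
AddAdd
ddAAAA
AddddA
3) ddddAd
dAAddA
dddddd
dAAddd
Addddd
dAAAdd
dAdAdd
4) AAdAAd
dddddd
Addddd
dAdddd
AddAdd
AAdAdd
dAdAAd
5) AAdAAA
AAdddA
dddddd
AAdddd
Addddd
AAdAdA
dddddd
6) dAAdAd
dAAddd
dddddA
AAdddd
ddAddd
AAdddA
dddAdd
7) dAdddd
AAAAdd
ddAddd
AAdddd
ddAddA
AAAddd
dddAAA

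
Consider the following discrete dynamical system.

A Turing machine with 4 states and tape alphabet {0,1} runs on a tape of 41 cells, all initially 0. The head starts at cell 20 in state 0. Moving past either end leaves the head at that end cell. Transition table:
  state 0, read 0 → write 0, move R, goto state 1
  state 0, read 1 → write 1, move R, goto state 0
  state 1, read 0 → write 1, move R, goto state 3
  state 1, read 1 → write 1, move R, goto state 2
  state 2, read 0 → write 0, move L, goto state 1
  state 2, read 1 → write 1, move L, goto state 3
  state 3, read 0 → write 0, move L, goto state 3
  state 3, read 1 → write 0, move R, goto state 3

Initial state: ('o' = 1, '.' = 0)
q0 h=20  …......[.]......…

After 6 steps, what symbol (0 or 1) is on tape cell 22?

0) q0 h=20  …......[.]......…
1) q1 h=21  …......[.]......…
2) q3 h=22  ….....o[.]......…
3) q3 h=21  …......[o]......…
4) q3 h=22  …......[.]......…
5) q3 h=21  …......[.]......…
6) q3 h=20  …......[.]......…

0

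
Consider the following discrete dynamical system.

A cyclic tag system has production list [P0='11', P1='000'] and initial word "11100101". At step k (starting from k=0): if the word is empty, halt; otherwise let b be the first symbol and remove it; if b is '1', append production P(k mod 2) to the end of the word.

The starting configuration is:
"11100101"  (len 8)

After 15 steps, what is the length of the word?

gen 0: "11100101"  (len 8)
gen 1: "110010111"  (len 9)
gen 2: "10010111000"  (len 11)
gen 3: "001011100011"  (len 12)
gen 4: "01011100011"  (len 11)
gen 5: "1011100011"  (len 10)
gen 6: "011100011000"  (len 12)
gen 7: "11100011000"  (len 11)
gen 8: "1100011000000"  (len 13)
gen 9: "10001100000011"  (len 14)
gen 10: "0001100000011000"  (len 16)
gen 11: "001100000011000"  (len 15)
gen 12: "01100000011000"  (len 14)
gen 13: "1100000011000"  (len 13)
gen 14: "100000011000000"  (len 15)
gen 15: "0000001100000011"  (len 16)

16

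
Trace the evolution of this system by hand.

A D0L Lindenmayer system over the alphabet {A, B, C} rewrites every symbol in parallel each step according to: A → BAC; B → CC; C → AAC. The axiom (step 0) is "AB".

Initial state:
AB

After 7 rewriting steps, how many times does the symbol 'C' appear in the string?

1083

step 0: AB
step 1: BACCC
step 2: CCBACAACAACAAC
step 3: AACAACCCBACAACBACBACAACBACBACAACBACBACAAC
step 4: BACBACAACBACBACAACAACAACCCBACAACBACBACAACCCBACAACCCBACAACBACBACAACCCBACAACCCBACAACBACBACAACCCBACAACCCBACAACBACBACAAC
step 5: CCBACAACCCBACAACBACBACAACCCBACAACCCBACAACBACBACAACBACBACAA…CBACBACAACAACAACCCBACAACBACBACAACCCBACAACCCBACAACBACBACAAC  (len 329)
step 6: AACAACCCBACAACBACBACAACAACAACCCBACAACBACBACAACCCBACAACCCBA…CBACBACAACAACAACCCBACAACBACBACAACCCBACAACCCBACAACBACBACAAC  (len 938)
step 7: BACBACAACBACBACAACAACAACCCBACAACBACBACAACCCBACAACCCBACAACB…CBACBACAACAACAACCCBACAACBACBACAACCCBACAACCCBACAACBACBACAAC  (len 2669)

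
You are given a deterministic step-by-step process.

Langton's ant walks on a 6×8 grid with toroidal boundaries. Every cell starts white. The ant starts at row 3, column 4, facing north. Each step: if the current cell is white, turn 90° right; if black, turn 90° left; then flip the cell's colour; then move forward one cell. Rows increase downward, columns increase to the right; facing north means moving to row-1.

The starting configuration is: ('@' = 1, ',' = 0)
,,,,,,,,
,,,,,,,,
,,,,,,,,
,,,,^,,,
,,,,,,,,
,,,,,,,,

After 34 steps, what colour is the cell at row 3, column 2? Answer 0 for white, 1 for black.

1

k=0  ,,,,,,,,
,,,,,,,,
,,,,,,,,
,,,,^,,,
,,,,,,,,
,,,,,,,,
k=1  ,,,,,,,,
,,,,,,,,
,,,,,,,,
,,,,@>,,
,,,,,,,,
,,,,,,,,
k=2  ,,,,,,,,
,,,,,,,,
,,,,,,,,
,,,,@@,,
,,,,,v,,
,,,,,,,,
k=3  ,,,,,,,,
,,,,,,,,
,,,,,,,,
,,,,@@,,
,,,,<@,,
,,,,,,,,
k=4  ,,,,,,,,
,,,,,,,,
,,,,,,,,
,,,,^@,,
,,,,@@,,
,,,,,,,,
k=5  ,,,,,,,,
,,,,,,,,
,,,,,,,,
,,,<,@,,
,,,,@@,,
,,,,,,,,
k=6  ,,,,,,,,
,,,,,,,,
,,,^,,,,
,,,@,@,,
,,,,@@,,
,,,,,,,,
k=7  ,,,,,,,,
,,,,,,,,
,,,@>,,,
,,,@,@,,
,,,,@@,,
,,,,,,,,
k=8  ,,,,,,,,
,,,,,,,,
,,,@@,,,
,,,@v@,,
,,,,@@,,
,,,,,,,,
k=9  ,,,,,,,,
,,,,,,,,
,,,@@,,,
,,,<@@,,
,,,,@@,,
,,,,,,,,
k=10  ,,,,,,,,
,,,,,,,,
,,,@@,,,
,,,,@@,,
,,,v@@,,
,,,,,,,,
k=11  ,,,,,,,,
,,,,,,,,
,,,@@,,,
,,,,@@,,
,,<@@@,,
,,,,,,,,
k=12  ,,,,,,,,
,,,,,,,,
,,,@@,,,
,,^,@@,,
,,@@@@,,
,,,,,,,,
k=13  ,,,,,,,,
,,,,,,,,
,,,@@,,,
,,@>@@,,
,,@@@@,,
,,,,,,,,
k=14  ,,,,,,,,
,,,,,,,,
,,,@@,,,
,,@@@@,,
,,@v@@,,
,,,,,,,,
k=15  ,,,,,,,,
,,,,,,,,
,,,@@,,,
,,@@@@,,
,,@,>@,,
,,,,,,,,
k=16  ,,,,,,,,
,,,,,,,,
,,,@@,,,
,,@@^@,,
,,@,,@,,
,,,,,,,,
k=17  ,,,,,,,,
,,,,,,,,
,,,@@,,,
,,@<,@,,
,,@,,@,,
,,,,,,,,
k=18  ,,,,,,,,
,,,,,,,,
,,,@@,,,
,,@,,@,,
,,@v,@,,
,,,,,,,,
k=19  ,,,,,,,,
,,,,,,,,
,,,@@,,,
,,@,,@,,
,,<@,@,,
,,,,,,,,
k=20  ,,,,,,,,
,,,,,,,,
,,,@@,,,
,,@,,@,,
,,,@,@,,
,,v,,,,,
k=21  ,,,,,,,,
,,,,,,,,
,,,@@,,,
,,@,,@,,
,,,@,@,,
,<@,,,,,
k=22  ,,,,,,,,
,,,,,,,,
,,,@@,,,
,,@,,@,,
,^,@,@,,
,@@,,,,,
k=23  ,,,,,,,,
,,,,,,,,
,,,@@,,,
,,@,,@,,
,@>@,@,,
,@@,,,,,
k=24  ,,,,,,,,
,,,,,,,,
,,,@@,,,
,,@,,@,,
,@@@,@,,
,@v,,,,,
k=25  ,,,,,,,,
,,,,,,,,
,,,@@,,,
,,@,,@,,
,@@@,@,,
,@,>,,,,
k=26  ,,,v,,,,
,,,,,,,,
,,,@@,,,
,,@,,@,,
,@@@,@,,
,@,@,,,,
k=27  ,,<@,,,,
,,,,,,,,
,,,@@,,,
,,@,,@,,
,@@@,@,,
,@,@,,,,
k=28  ,,@@,,,,
,,,,,,,,
,,,@@,,,
,,@,,@,,
,@@@,@,,
,@^@,,,,
k=29  ,,@@,,,,
,,,,,,,,
,,,@@,,,
,,@,,@,,
,@@@,@,,
,@@>,,,,
k=30  ,,@@,,,,
,,,,,,,,
,,,@@,,,
,,@,,@,,
,@@^,@,,
,@@,,,,,
k=31  ,,@@,,,,
,,,,,,,,
,,,@@,,,
,,@,,@,,
,@<,,@,,
,@@,,,,,
k=32  ,,@@,,,,
,,,,,,,,
,,,@@,,,
,,@,,@,,
,@,,,@,,
,@v,,,,,
k=33  ,,@@,,,,
,,,,,,,,
,,,@@,,,
,,@,,@,,
,@,,,@,,
,@,>,,,,
k=34  ,,@v,,,,
,,,,,,,,
,,,@@,,,
,,@,,@,,
,@,,,@,,
,@,@,,,,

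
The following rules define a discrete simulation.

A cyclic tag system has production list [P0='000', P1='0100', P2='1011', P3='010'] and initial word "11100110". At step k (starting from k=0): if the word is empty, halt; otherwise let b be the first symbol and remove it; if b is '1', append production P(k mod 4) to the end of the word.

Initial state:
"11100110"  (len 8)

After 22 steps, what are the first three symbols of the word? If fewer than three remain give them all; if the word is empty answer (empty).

010

k=0  "11100110"  (len 8)
k=1  "1100110000"  (len 10)
k=2  "1001100000100"  (len 13)
k=3  "0011000001001011"  (len 16)
k=4  "011000001001011"  (len 15)
k=5  "11000001001011"  (len 14)
k=6  "10000010010110100"  (len 17)
k=7  "00000100101101001011"  (len 20)
k=8  "0000100101101001011"  (len 19)
k=9  "000100101101001011"  (len 18)
k=10  "00100101101001011"  (len 17)
k=11  "0100101101001011"  (len 16)
k=12  "100101101001011"  (len 15)
k=13  "00101101001011000"  (len 17)
k=14  "0101101001011000"  (len 16)
k=15  "101101001011000"  (len 15)
k=16  "01101001011000010"  (len 17)
k=17  "1101001011000010"  (len 16)
k=18  "1010010110000100100"  (len 19)
k=19  "0100101100001001001011"  (len 22)
k=20  "100101100001001001011"  (len 21)
k=21  "00101100001001001011000"  (len 23)
k=22  "0101100001001001011000"  (len 22)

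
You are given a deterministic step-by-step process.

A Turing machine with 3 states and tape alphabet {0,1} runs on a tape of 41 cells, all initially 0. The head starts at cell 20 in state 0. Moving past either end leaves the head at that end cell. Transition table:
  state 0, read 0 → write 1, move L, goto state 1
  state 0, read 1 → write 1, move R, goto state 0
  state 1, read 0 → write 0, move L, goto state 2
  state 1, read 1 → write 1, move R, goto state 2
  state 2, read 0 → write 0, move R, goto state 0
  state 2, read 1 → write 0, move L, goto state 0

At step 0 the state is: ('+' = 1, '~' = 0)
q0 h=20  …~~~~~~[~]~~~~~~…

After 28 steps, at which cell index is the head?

10

0) q0 h=20  …~~~~~~[~]~~~~~~…
1) q1 h=19  …~~~~~~[~]+~~~~~…
2) q2 h=18  …~~~~~~[~]~+~~~~…
3) q0 h=19  …~~~~~~[~]+~~~~~…
4) q1 h=18  …~~~~~~[~]++~~~~…
5) q2 h=17  …~~~~~~[~]~++~~~…
6) q0 h=18  …~~~~~~[~]++~~~~…
7) q1 h=17  …~~~~~~[~]+++~~~…
8) q2 h=16  …~~~~~~[~]~+++~~…
9) q0 h=17  …~~~~~~[~]+++~~~…
10) q1 h=16  …~~~~~~[~]++++~~…
11) q2 h=15  …~~~~~~[~]~++++~…
12) q0 h=16  …~~~~~~[~]++++~~…
13) q1 h=15  …~~~~~~[~]+++++~…
14) q2 h=14  …~~~~~~[~]~+++++…
15) q0 h=15  …~~~~~~[~]+++++~…
16) q1 h=14  …~~~~~~[~]++++++…
17) q2 h=13  …~~~~~~[~]~+++++…
18) q0 h=14  …~~~~~~[~]++++++…
19) q1 h=13  …~~~~~~[~]++++++…
20) q2 h=12  …~~~~~~[~]~+++++…
21) q0 h=13  …~~~~~~[~]++++++…
22) q1 h=12  …~~~~~~[~]++++++…
23) q2 h=11  …~~~~~~[~]~+++++…
24) q0 h=12  …~~~~~~[~]++++++…
25) q1 h=11  …~~~~~~[~]++++++…
26) q2 h=10  …~~~~~~[~]~+++++…
27) q0 h=11  …~~~~~~[~]++++++…
28) q1 h=10  …~~~~~~[~]++++++…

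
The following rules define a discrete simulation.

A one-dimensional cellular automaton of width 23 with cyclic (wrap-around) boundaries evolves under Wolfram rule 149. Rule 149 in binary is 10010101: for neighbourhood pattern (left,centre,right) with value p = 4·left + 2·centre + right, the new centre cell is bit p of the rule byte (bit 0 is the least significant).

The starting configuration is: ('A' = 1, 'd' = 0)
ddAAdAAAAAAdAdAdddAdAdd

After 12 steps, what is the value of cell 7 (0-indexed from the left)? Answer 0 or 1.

[0] ddAAdAAAAAAdAdAdddAdAdd
[1] AdddddAAAAddAdAAAdAdAAA
[2] dAAAAddAAdAdAddAddAddAA
[3] ddAAdAddddAdAAdAAdAAddd
[4] AddddAAAAdAdddddddddAAA
[5] dAAAddAAddAAAAAAAAAddAA
[6] ddAdAdddAddAAAAAAAdAddd
[7] AdAdAAAdAAddAAAAAddAAAA
[8] ddAddAddddAddAAAdAddAAA
[9] AdAAdAAAAdAAddAddAAddAd
[10] AdddddAAddddAdAAdddAdAd
[11] AAAAAdddAAAdAdddAAdAdAd
[12] dAAAdAAddAddAAAddddAdAd

0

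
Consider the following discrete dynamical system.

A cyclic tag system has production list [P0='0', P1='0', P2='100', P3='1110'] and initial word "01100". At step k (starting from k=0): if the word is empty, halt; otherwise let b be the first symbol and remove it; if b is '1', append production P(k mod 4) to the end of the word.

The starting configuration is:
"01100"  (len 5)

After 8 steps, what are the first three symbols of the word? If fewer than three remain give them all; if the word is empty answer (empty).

gen 0: "01100"  (len 5)
gen 1: "1100"  (len 4)
gen 2: "1000"  (len 4)
gen 3: "000100"  (len 6)
gen 4: "00100"  (len 5)
gen 5: "0100"  (len 4)
gen 6: "100"  (len 3)
gen 7: "00100"  (len 5)
gen 8: "0100"  (len 4)

010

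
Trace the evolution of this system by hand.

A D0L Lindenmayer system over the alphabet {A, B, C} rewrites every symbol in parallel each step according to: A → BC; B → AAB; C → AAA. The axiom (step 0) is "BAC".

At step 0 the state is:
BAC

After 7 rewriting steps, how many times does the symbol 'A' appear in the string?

step 0: BAC
step 1: AABBCAAA
step 2: BCBCAABAABAAABCBCBC
step 3: AABAAAAABAAABCBCAABBCBCAABBCBCBCAABAAAAABAAAAABAAA
step 4: BCBCAABBCBCBCBCBCAABBCBCBCAABAAAAABAAABCBCAABAABAAAAABAAAB…BAABAAAAABAAAAABAAABCBCAABBCBCBCBCBCAABBCBCBCBCBCAABBCBCBC  (len 121)
step 5: AABAAAAABAAABCBCAABAABAAAAABAAAAABAAAAABAAAAABAAABCBCAABAA…AABAABAAAAABAAAAABAAAAABAAAAABAAABCBCAABAABAAAAABAAAAABAAA  (len 314)
step 6: BCBCAABBCBCBCBCBCAABBCBCBCAABAAAAABAAABCBCAABBCBCAABBCBCBC…AABAAAAABAAABCBCAABBCBCAABBCBCBCBCBCAABBCBCBCBCBCAABBCBCBC  (len 769)
step 7: AABAAAAABAAABCBCAABAABAAAAABAAAAABAAAAABAAAAABAAABCBCAABAA…AABAABAAAAABAAAAABAAAAABAAAAABAAABCBCAABAABAAAAABAAAAABAAA  (len 1976)

1049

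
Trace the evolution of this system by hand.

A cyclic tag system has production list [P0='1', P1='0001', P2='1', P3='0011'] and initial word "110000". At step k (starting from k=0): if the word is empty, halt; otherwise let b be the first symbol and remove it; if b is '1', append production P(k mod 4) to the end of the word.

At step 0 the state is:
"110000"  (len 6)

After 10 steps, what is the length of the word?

2

step 0: "110000"  (len 6)
step 1: "100001"  (len 6)
step 2: "000010001"  (len 9)
step 3: "00010001"  (len 8)
step 4: "0010001"  (len 7)
step 5: "010001"  (len 6)
step 6: "10001"  (len 5)
step 7: "00011"  (len 5)
step 8: "0011"  (len 4)
step 9: "011"  (len 3)
step 10: "11"  (len 2)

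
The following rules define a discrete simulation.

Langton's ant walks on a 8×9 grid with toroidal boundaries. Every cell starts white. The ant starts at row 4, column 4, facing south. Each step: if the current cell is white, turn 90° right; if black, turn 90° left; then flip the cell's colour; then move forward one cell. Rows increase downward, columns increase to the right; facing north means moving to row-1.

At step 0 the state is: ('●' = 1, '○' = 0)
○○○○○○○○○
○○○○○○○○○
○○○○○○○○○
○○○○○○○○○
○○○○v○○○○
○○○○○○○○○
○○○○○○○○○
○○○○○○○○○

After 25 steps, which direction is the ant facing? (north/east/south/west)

[0] ○○○○○○○○○
○○○○○○○○○
○○○○○○○○○
○○○○○○○○○
○○○○v○○○○
○○○○○○○○○
○○○○○○○○○
○○○○○○○○○
[1] ○○○○○○○○○
○○○○○○○○○
○○○○○○○○○
○○○○○○○○○
○○○<●○○○○
○○○○○○○○○
○○○○○○○○○
○○○○○○○○○
[2] ○○○○○○○○○
○○○○○○○○○
○○○○○○○○○
○○○^○○○○○
○○○●●○○○○
○○○○○○○○○
○○○○○○○○○
○○○○○○○○○
[3] ○○○○○○○○○
○○○○○○○○○
○○○○○○○○○
○○○●>○○○○
○○○●●○○○○
○○○○○○○○○
○○○○○○○○○
○○○○○○○○○
[4] ○○○○○○○○○
○○○○○○○○○
○○○○○○○○○
○○○●●○○○○
○○○●v○○○○
○○○○○○○○○
○○○○○○○○○
○○○○○○○○○
[5] ○○○○○○○○○
○○○○○○○○○
○○○○○○○○○
○○○●●○○○○
○○○●○>○○○
○○○○○○○○○
○○○○○○○○○
○○○○○○○○○
[6] ○○○○○○○○○
○○○○○○○○○
○○○○○○○○○
○○○●●○○○○
○○○●○●○○○
○○○○○v○○○
○○○○○○○○○
○○○○○○○○○
[7] ○○○○○○○○○
○○○○○○○○○
○○○○○○○○○
○○○●●○○○○
○○○●○●○○○
○○○○<●○○○
○○○○○○○○○
○○○○○○○○○
[8] ○○○○○○○○○
○○○○○○○○○
○○○○○○○○○
○○○●●○○○○
○○○●^●○○○
○○○○●●○○○
○○○○○○○○○
○○○○○○○○○
[9] ○○○○○○○○○
○○○○○○○○○
○○○○○○○○○
○○○●●○○○○
○○○●●>○○○
○○○○●●○○○
○○○○○○○○○
○○○○○○○○○
[10] ○○○○○○○○○
○○○○○○○○○
○○○○○○○○○
○○○●●^○○○
○○○●●○○○○
○○○○●●○○○
○○○○○○○○○
○○○○○○○○○
[11] ○○○○○○○○○
○○○○○○○○○
○○○○○○○○○
○○○●●●>○○
○○○●●○○○○
○○○○●●○○○
○○○○○○○○○
○○○○○○○○○
[12] ○○○○○○○○○
○○○○○○○○○
○○○○○○○○○
○○○●●●●○○
○○○●●○v○○
○○○○●●○○○
○○○○○○○○○
○○○○○○○○○
[13] ○○○○○○○○○
○○○○○○○○○
○○○○○○○○○
○○○●●●●○○
○○○●●<●○○
○○○○●●○○○
○○○○○○○○○
○○○○○○○○○
[14] ○○○○○○○○○
○○○○○○○○○
○○○○○○○○○
○○○●●^●○○
○○○●●●●○○
○○○○●●○○○
○○○○○○○○○
○○○○○○○○○
[15] ○○○○○○○○○
○○○○○○○○○
○○○○○○○○○
○○○●<○●○○
○○○●●●●○○
○○○○●●○○○
○○○○○○○○○
○○○○○○○○○
[16] ○○○○○○○○○
○○○○○○○○○
○○○○○○○○○
○○○●○○●○○
○○○●v●●○○
○○○○●●○○○
○○○○○○○○○
○○○○○○○○○
[17] ○○○○○○○○○
○○○○○○○○○
○○○○○○○○○
○○○●○○●○○
○○○●○>●○○
○○○○●●○○○
○○○○○○○○○
○○○○○○○○○
[18] ○○○○○○○○○
○○○○○○○○○
○○○○○○○○○
○○○●○^●○○
○○○●○○●○○
○○○○●●○○○
○○○○○○○○○
○○○○○○○○○
[19] ○○○○○○○○○
○○○○○○○○○
○○○○○○○○○
○○○●○●>○○
○○○●○○●○○
○○○○●●○○○
○○○○○○○○○
○○○○○○○○○
[20] ○○○○○○○○○
○○○○○○○○○
○○○○○○^○○
○○○●○●○○○
○○○●○○●○○
○○○○●●○○○
○○○○○○○○○
○○○○○○○○○
[21] ○○○○○○○○○
○○○○○○○○○
○○○○○○●>○
○○○●○●○○○
○○○●○○●○○
○○○○●●○○○
○○○○○○○○○
○○○○○○○○○
[22] ○○○○○○○○○
○○○○○○○○○
○○○○○○●●○
○○○●○●○v○
○○○●○○●○○
○○○○●●○○○
○○○○○○○○○
○○○○○○○○○
[23] ○○○○○○○○○
○○○○○○○○○
○○○○○○●●○
○○○●○●<●○
○○○●○○●○○
○○○○●●○○○
○○○○○○○○○
○○○○○○○○○
[24] ○○○○○○○○○
○○○○○○○○○
○○○○○○^●○
○○○●○●●●○
○○○●○○●○○
○○○○●●○○○
○○○○○○○○○
○○○○○○○○○
[25] ○○○○○○○○○
○○○○○○○○○
○○○○○<○●○
○○○●○●●●○
○○○●○○●○○
○○○○●●○○○
○○○○○○○○○
○○○○○○○○○

west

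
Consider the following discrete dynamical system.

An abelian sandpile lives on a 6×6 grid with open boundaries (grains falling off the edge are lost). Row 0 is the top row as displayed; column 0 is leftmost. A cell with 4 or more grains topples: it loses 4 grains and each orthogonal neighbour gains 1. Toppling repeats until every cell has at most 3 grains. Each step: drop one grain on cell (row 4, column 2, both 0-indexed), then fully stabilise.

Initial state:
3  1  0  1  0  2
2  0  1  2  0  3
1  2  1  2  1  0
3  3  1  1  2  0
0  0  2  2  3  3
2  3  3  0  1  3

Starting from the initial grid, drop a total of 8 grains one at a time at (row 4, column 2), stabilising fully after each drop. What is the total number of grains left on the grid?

step 0: 3  1  0  1  0  2
2  0  1  2  0  3
1  2  1  2  1  0
3  3  1  1  2  0
0  0  2  2  3  3
2  3  3  0  1  3
step 1: 3  1  0  1  0  2
2  0  1  2  0  3
1  2  1  2  1  0
3  3  1  1  2  0
0  0  3  2  3  3
2  3  3  0  1  3
step 2: 3  1  0  1  0  2
2  0  1  2  0  3
1  2  1  2  1  0
3  3  2  1  2  0
0  2  1  3  3  3
3  0  1  1  1  3
step 3: 3  1  0  1  0  2
2  0  1  2  0  3
1  2  1  2  1  0
3  3  2  1  2  0
0  2  2  3  3  3
3  0  1  1  1  3
step 4: 3  1  0  1  0  2
2  0  1  2  0  3
1  2  1  2  1  0
3  3  2  1  2  0
0  2  3  3  3  3
3  0  1  1  1  3
step 5: 3  1  0  1  0  2
2  0  1  2  0  3
1  2  1  2  1  0
3  3  3  2  3  1
0  3  1  1  1  1
3  0  2  2  3  0
step 6: 3  1  0  1  0  2
2  0  1  2  0  3
1  2  1  2  1  0
3  3  3  2  3  1
0  3  2  1  1  1
3  0  2  2  3  0
step 7: 3  1  0  1  0  2
2  0  1  2  0  3
1  2  1  2  1  0
3  3  3  2  3  1
0  3  3  1  1  1
3  0  2  2  3  0
step 8: 3  1  0  1  0  2
2  0  1  2  0  3
2  3  2  2  1  0
0  2  1  3  3  1
2  1  2  2  1  1
3  1  3  2  3  0

56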